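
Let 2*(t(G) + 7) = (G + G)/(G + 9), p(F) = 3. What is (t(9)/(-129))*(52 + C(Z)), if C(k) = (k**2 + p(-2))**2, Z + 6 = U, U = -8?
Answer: 515489/258 ≈ 1998.0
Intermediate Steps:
t(G) = -7 + G/(9 + G) (t(G) = -7 + ((G + G)/(G + 9))/2 = -7 + ((2*G)/(9 + G))/2 = -7 + (2*G/(9 + G))/2 = -7 + G/(9 + G))
Z = -14 (Z = -6 - 8 = -14)
C(k) = (3 + k**2)**2 (C(k) = (k**2 + 3)**2 = (3 + k**2)**2)
(t(9)/(-129))*(52 + C(Z)) = ((3*(-21 - 2*9)/(9 + 9))/(-129))*(52 + (3 + (-14)**2)**2) = ((3*(-21 - 18)/18)*(-1/129))*(52 + (3 + 196)**2) = ((3*(1/18)*(-39))*(-1/129))*(52 + 199**2) = (-13/2*(-1/129))*(52 + 39601) = (13/258)*39653 = 515489/258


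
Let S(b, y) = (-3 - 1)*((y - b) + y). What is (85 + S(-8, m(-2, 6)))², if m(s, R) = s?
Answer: 4761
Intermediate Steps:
S(b, y) = -8*y + 4*b (S(b, y) = -4*(-b + 2*y) = -8*y + 4*b)
(85 + S(-8, m(-2, 6)))² = (85 + (-8*(-2) + 4*(-8)))² = (85 + (16 - 32))² = (85 - 16)² = 69² = 4761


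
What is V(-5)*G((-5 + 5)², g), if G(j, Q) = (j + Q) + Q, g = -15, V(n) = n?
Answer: 150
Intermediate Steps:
G(j, Q) = j + 2*Q (G(j, Q) = (Q + j) + Q = j + 2*Q)
V(-5)*G((-5 + 5)², g) = -5*((-5 + 5)² + 2*(-15)) = -5*(0² - 30) = -5*(0 - 30) = -5*(-30) = 150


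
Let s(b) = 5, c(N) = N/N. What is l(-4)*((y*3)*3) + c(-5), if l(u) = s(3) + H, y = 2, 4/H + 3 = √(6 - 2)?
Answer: 19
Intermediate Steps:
c(N) = 1
H = -4 (H = 4/(-3 + √(6 - 2)) = 4/(-3 + √4) = 4/(-3 + 2) = 4/(-1) = 4*(-1) = -4)
l(u) = 1 (l(u) = 5 - 4 = 1)
l(-4)*((y*3)*3) + c(-5) = 1*((2*3)*3) + 1 = 1*(6*3) + 1 = 1*18 + 1 = 18 + 1 = 19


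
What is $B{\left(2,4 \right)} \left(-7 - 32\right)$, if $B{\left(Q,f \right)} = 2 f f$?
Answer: $-1248$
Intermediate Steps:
$B{\left(Q,f \right)} = 2 f^{2}$
$B{\left(2,4 \right)} \left(-7 - 32\right) = 2 \cdot 4^{2} \left(-7 - 32\right) = 2 \cdot 16 \left(-39\right) = 32 \left(-39\right) = -1248$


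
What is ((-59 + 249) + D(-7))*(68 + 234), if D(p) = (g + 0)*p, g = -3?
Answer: 63722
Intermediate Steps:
D(p) = -3*p (D(p) = (-3 + 0)*p = -3*p)
((-59 + 249) + D(-7))*(68 + 234) = ((-59 + 249) - 3*(-7))*(68 + 234) = (190 + 21)*302 = 211*302 = 63722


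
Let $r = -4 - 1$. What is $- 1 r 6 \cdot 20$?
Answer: $600$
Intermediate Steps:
$r = -5$
$- 1 r 6 \cdot 20 = - 1 \left(-5\right) 6 \cdot 20 = - \left(-5\right) 6 \cdot 20 = - \left(-30\right) 20 = \left(-1\right) \left(-600\right) = 600$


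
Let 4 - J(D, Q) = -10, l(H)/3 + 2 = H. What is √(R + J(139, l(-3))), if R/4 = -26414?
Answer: 3*I*√11738 ≈ 325.03*I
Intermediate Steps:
R = -105656 (R = 4*(-26414) = -105656)
l(H) = -6 + 3*H
J(D, Q) = 14 (J(D, Q) = 4 - 1*(-10) = 4 + 10 = 14)
√(R + J(139, l(-3))) = √(-105656 + 14) = √(-105642) = 3*I*√11738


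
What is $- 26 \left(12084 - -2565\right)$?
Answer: $-380874$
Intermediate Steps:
$- 26 \left(12084 - -2565\right) = - 26 \left(12084 + 2565\right) = \left(-26\right) 14649 = -380874$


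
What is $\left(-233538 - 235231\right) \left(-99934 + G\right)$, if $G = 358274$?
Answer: $-121101783460$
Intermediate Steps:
$\left(-233538 - 235231\right) \left(-99934 + G\right) = \left(-233538 - 235231\right) \left(-99934 + 358274\right) = \left(-468769\right) 258340 = -121101783460$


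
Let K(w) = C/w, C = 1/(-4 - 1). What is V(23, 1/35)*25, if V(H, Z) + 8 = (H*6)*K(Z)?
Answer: -24350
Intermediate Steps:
C = -1/5 (C = 1/(-5) = -1/5 ≈ -0.20000)
K(w) = -1/(5*w)
V(H, Z) = -8 - 6*H/(5*Z) (V(H, Z) = -8 + (H*6)*(-1/(5*Z)) = -8 + (6*H)*(-1/(5*Z)) = -8 - 6*H/(5*Z))
V(23, 1/35)*25 = (-8 - 6/5*23/1/35)*25 = (-8 - 6/5*23*35)*25 = (-8 - 966)*25 = -974*25 = -24350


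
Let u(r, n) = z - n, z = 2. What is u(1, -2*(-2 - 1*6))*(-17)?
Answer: 238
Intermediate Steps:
u(r, n) = 2 - n
u(1, -2*(-2 - 1*6))*(-17) = (2 - (-2)*(-2 - 1*6))*(-17) = (2 - (-2)*(-2 - 6))*(-17) = (2 - (-2)*(-8))*(-17) = (2 - 1*16)*(-17) = (2 - 16)*(-17) = -14*(-17) = 238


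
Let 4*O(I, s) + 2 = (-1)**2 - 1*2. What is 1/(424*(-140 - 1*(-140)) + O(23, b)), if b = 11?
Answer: -4/3 ≈ -1.3333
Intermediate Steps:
O(I, s) = -3/4 (O(I, s) = -1/2 + ((-1)**2 - 1*2)/4 = -1/2 + (1 - 2)/4 = -1/2 + (1/4)*(-1) = -1/2 - 1/4 = -3/4)
1/(424*(-140 - 1*(-140)) + O(23, b)) = 1/(424*(-140 - 1*(-140)) - 3/4) = 1/(424*(-140 + 140) - 3/4) = 1/(424*0 - 3/4) = 1/(0 - 3/4) = 1/(-3/4) = -4/3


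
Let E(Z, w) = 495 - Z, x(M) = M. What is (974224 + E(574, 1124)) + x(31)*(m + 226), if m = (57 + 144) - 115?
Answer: 983817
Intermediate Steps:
m = 86 (m = 201 - 115 = 86)
(974224 + E(574, 1124)) + x(31)*(m + 226) = (974224 + (495 - 1*574)) + 31*(86 + 226) = (974224 + (495 - 574)) + 31*312 = (974224 - 79) + 9672 = 974145 + 9672 = 983817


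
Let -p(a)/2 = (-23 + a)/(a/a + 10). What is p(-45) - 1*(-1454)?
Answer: 16130/11 ≈ 1466.4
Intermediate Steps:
p(a) = 46/11 - 2*a/11 (p(a) = -2*(-23 + a)/(a/a + 10) = -2*(-23 + a)/(1 + 10) = -2*(-23 + a)/11 = -2*(-23/11 + a/11) = 46/11 - 2*a/11)
p(-45) - 1*(-1454) = (46/11 - 2/11*(-45)) - 1*(-1454) = (46/11 + 90/11) + 1454 = 136/11 + 1454 = 16130/11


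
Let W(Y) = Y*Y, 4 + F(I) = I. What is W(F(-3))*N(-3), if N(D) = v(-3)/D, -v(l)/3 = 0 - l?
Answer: 147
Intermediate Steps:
v(l) = 3*l (v(l) = -3*(0 - l) = -(-3)*l = 3*l)
F(I) = -4 + I
N(D) = -9/D (N(D) = (3*(-3))/D = -9/D)
W(Y) = Y²
W(F(-3))*N(-3) = (-4 - 3)²*(-9/(-3)) = (-7)²*(-9*(-⅓)) = 49*3 = 147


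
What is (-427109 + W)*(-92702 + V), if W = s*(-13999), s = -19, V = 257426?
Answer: -26541648672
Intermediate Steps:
W = 265981 (W = -19*(-13999) = 265981)
(-427109 + W)*(-92702 + V) = (-427109 + 265981)*(-92702 + 257426) = -161128*164724 = -26541648672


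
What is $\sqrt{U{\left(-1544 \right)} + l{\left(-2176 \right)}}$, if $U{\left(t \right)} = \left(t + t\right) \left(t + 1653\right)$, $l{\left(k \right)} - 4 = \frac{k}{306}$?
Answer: $\frac{22 i \sqrt{6259}}{3} \approx 580.17 i$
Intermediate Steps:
$l{\left(k \right)} = 4 + \frac{k}{306}$
$U{\left(t \right)} = 2 t \left(1653 + t\right)$
$\sqrt{U{\left(-1544 \right)} + l{\left(-2176 \right)}} = \sqrt{2 \left(-1544\right) \left(1653 - 1544\right) + \left(4 + \frac{1}{306} \left(-2176\right)\right)} = \sqrt{2 \left(-1544\right) 109 + \left(4 - \frac{64}{9}\right)} = \sqrt{-336592 - \frac{28}{9}} = \sqrt{- \frac{3029356}{9}} = \frac{22 i \sqrt{6259}}{3}$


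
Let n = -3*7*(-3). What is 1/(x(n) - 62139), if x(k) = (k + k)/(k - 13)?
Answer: -25/1553412 ≈ -1.6094e-5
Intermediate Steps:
n = 63 (n = -21*(-3) = 63)
x(k) = 2*k/(-13 + k) (x(k) = (2*k)/(-13 + k) = 2*k/(-13 + k))
1/(x(n) - 62139) = 1/(2*63/(-13 + 63) - 62139) = 1/(2*63/50 - 62139) = 1/(2*63*(1/50) - 62139) = 1/(63/25 - 62139) = 1/(-1553412/25) = -25/1553412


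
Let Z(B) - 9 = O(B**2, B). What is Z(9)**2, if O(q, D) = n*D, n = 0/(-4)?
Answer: 81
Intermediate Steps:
n = 0 (n = 0*(-1/4) = 0)
O(q, D) = 0 (O(q, D) = 0*D = 0)
Z(B) = 9 (Z(B) = 9 + 0 = 9)
Z(9)**2 = 9**2 = 81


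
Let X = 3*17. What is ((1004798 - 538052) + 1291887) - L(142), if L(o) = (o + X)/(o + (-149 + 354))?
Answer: 610245458/347 ≈ 1.7586e+6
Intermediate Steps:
X = 51
L(o) = (51 + o)/(205 + o) (L(o) = (o + 51)/(o + (-149 + 354)) = (51 + o)/(o + 205) = (51 + o)/(205 + o))
((1004798 - 538052) + 1291887) - L(142) = ((1004798 - 538052) + 1291887) - (51 + 142)/(205 + 142) = (466746 + 1291887) - 193/347 = 1758633 - 193/347 = 610245458/347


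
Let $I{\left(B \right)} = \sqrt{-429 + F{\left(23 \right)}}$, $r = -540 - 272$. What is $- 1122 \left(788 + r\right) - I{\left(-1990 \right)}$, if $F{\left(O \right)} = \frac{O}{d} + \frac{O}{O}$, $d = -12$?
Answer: $26928 - \frac{i \sqrt{15477}}{6} \approx 26928.0 - 20.734 i$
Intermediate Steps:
$r = -812$
$F{\left(O \right)} = 1 - \frac{O}{12}$ ($F{\left(O \right)} = \frac{O}{-12} + \frac{O}{O} = O \left(- \frac{1}{12}\right) + 1 = - \frac{O}{12} + 1 = 1 - \frac{O}{12}$)
$I{\left(B \right)} = \frac{i \sqrt{15477}}{6}$ ($I{\left(B \right)} = \sqrt{-429 + \left(1 - \frac{23}{12}\right)} = \sqrt{-429 - \frac{11}{12}} = \sqrt{- \frac{5159}{12}} = \frac{i \sqrt{15477}}{6}$)
$- 1122 \left(788 + r\right) - I{\left(-1990 \right)} = - 1122 \left(788 - 812\right) - \frac{i \sqrt{15477}}{6} = \left(-1122\right) \left(-24\right) - \frac{i \sqrt{15477}}{6} = 26928 - \frac{i \sqrt{15477}}{6}$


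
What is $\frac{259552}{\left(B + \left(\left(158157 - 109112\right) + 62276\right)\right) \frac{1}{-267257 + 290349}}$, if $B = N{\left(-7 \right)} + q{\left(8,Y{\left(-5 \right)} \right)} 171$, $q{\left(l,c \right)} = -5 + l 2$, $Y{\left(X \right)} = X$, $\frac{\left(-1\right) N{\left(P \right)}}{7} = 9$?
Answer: $\frac{5993574784}{113139} \approx 52975.0$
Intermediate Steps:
$N{\left(P \right)} = -63$ ($N{\left(P \right)} = \left(-7\right) 9 = -63$)
$q{\left(l,c \right)} = -5 + 2 l$
$B = 1818$ ($B = -63 + \left(-5 + 2 \cdot 8\right) 171 = -63 + \left(-5 + 16\right) 171 = -63 + 11 \cdot 171 = -63 + 1881 = 1818$)
$\frac{259552}{\left(B + \left(\left(158157 - 109112\right) + 62276\right)\right) \frac{1}{-267257 + 290349}} = \frac{259552}{\left(1818 + \left(\left(158157 - 109112\right) + 62276\right)\right) \frac{1}{-267257 + 290349}} = \frac{259552}{\left(1818 + \left(49045 + 62276\right)\right) \frac{1}{23092}} = \frac{259552}{\left(1818 + 111321\right) \frac{1}{23092}} = \frac{259552}{113139 \cdot \frac{1}{23092}} = \frac{259552}{\frac{113139}{23092}} = 259552 \cdot \frac{23092}{113139} = \frac{5993574784}{113139}$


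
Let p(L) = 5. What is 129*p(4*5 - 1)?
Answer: 645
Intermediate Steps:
129*p(4*5 - 1) = 129*5 = 645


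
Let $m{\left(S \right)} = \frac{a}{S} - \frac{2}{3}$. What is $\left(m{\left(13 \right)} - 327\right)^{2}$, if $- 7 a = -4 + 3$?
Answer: $\frac{8001302500}{74529} \approx 1.0736 \cdot 10^{5}$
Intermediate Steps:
$a = \frac{1}{7}$ ($a = - \frac{-4 + 3}{7} = \left(- \frac{1}{7}\right) \left(-1\right) = \frac{1}{7} \approx 0.14286$)
$m{\left(S \right)} = - \frac{2}{3} + \frac{1}{7 S}$ ($m{\left(S \right)} = \frac{1}{7 S} - \frac{2}{3} = - \frac{2}{3} + \frac{1}{7 S}$)
$\left(m{\left(13 \right)} - 327\right)^{2} = \left(\frac{3 - 182}{21 \cdot 13} - 327\right)^{2} = \left(\frac{1}{21} \cdot \frac{1}{13} \left(3 - 182\right) - 327\right)^{2} = \left(\frac{1}{21} \cdot \frac{1}{13} \left(-179\right) - 327\right)^{2} = \left(- \frac{179}{273} - 327\right)^{2} = \left(- \frac{89450}{273}\right)^{2} = \frac{8001302500}{74529}$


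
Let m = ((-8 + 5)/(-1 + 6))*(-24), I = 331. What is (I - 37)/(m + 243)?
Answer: 490/429 ≈ 1.1422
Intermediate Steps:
m = 72/5 (m = -3/5*(-24) = 72/5 ≈ 14.400)
(I - 37)/(m + 243) = (331 - 37)/(72/5 + 243) = 294/(1287/5) = 294*(5/1287) = 490/429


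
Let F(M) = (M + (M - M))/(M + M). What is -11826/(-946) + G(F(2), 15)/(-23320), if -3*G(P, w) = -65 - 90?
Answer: 7520003/601656 ≈ 12.499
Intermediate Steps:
F(M) = 1/2 (F(M) = (M + 0)/((2*M)) = M*(1/(2*M)) = 1/2)
G(P, w) = 155/3 (G(P, w) = -(-65 - 90)/3 = -1/3*(-155) = 155/3)
-11826/(-946) + G(F(2), 15)/(-23320) = -11826/(-946) + (155/3)/(-23320) = -11826*(-1/946) + (155/3)*(-1/23320) = 5913/473 - 31/13992 = 7520003/601656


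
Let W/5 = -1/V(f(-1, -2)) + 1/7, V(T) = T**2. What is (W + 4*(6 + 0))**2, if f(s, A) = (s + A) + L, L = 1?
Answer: 431649/784 ≈ 550.57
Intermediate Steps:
f(s, A) = 1 + A + s (f(s, A) = (s + A) + 1 = (A + s) + 1 = 1 + A + s)
W = -15/28 (W = 5*(-1/((1 - 2 - 1)**2) + 1/7) = 5*(-1/((-2)**2) + 1*(1/7)) = 5*(-1/4 + 1/7) = 5*(-3/28) = -15/28 ≈ -0.53571)
(W + 4*(6 + 0))**2 = (-15/28 + 4*(6 + 0))**2 = (-15/28 + 4*6)**2 = (-15/28 + 24)**2 = (657/28)**2 = 431649/784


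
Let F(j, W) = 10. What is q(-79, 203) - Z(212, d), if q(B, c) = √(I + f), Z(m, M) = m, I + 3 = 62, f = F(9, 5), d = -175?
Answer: -212 + √69 ≈ -203.69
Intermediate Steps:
f = 10
I = 59 (I = -3 + 62 = 59)
q(B, c) = √69 (q(B, c) = √(59 + 10) = √69)
q(-79, 203) - Z(212, d) = √69 - 1*212 = √69 - 212 = -212 + √69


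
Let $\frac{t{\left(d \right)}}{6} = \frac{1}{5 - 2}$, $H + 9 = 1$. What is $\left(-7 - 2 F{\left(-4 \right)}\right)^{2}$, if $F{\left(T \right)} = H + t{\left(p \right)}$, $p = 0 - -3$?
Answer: $25$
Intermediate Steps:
$H = -8$ ($H = -9 + 1 = -8$)
$p = 3$ ($p = 0 + 3 = 3$)
$t{\left(d \right)} = 2$ ($t{\left(d \right)} = \frac{6}{5 - 2} = \frac{6}{3} = 6 \cdot \frac{1}{3} = 2$)
$F{\left(T \right)} = -6$ ($F{\left(T \right)} = -8 + 2 = -6$)
$\left(-7 - 2 F{\left(-4 \right)}\right)^{2} = \left(-7 - -12\right)^{2} = \left(-7 + 12\right)^{2} = 5^{2} = 25$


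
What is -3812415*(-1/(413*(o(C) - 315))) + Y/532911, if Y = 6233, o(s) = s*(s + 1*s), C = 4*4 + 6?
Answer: 2033358861602/143720234679 ≈ 14.148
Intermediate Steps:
C = 22 (C = 16 + 6 = 22)
o(s) = 2*s² (o(s) = s*(s + s) = s*(2*s) = 2*s²)
-3812415*(-1/(413*(o(C) - 315))) + Y/532911 = -3812415*(-1/(413*(2*22² - 315))) + 6233/532911 = -3812415*(-1/(413*(2*484 - 315))) + 6233*(1/532911) = -3812415*(-1/(413*(968 - 315))) + 6233/532911 = -3812415/(653*(-413)) + 6233/532911 = -3812415/(-269689) + 6233/532911 = -3812415*(-1/269689) + 6233/532911 = 3812415/269689 + 6233/532911 = 2033358861602/143720234679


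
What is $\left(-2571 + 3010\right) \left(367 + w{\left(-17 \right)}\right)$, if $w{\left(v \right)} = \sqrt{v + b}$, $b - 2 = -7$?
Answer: $161113 + 439 i \sqrt{22} \approx 1.6111 \cdot 10^{5} + 2059.1 i$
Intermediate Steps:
$b = -5$ ($b = 2 - 7 = -5$)
$w{\left(v \right)} = \sqrt{-5 + v}$ ($w{\left(v \right)} = \sqrt{v - 5} = \sqrt{-5 + v}$)
$\left(-2571 + 3010\right) \left(367 + w{\left(-17 \right)}\right) = \left(-2571 + 3010\right) \left(367 + \sqrt{-5 - 17}\right) = 439 \left(367 + \sqrt{-22}\right) = 439 \left(367 + i \sqrt{22}\right) = 161113 + 439 i \sqrt{22}$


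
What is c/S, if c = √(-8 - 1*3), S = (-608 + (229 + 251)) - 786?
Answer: -I*√11/914 ≈ -0.0036287*I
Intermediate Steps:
S = -914 (S = (-608 + 480) - 786 = -128 - 786 = -914)
c = I*√11 (c = √(-8 - 3) = √(-11) = I*√11 ≈ 3.3166*I)
c/S = (I*√11)/(-914) = -I*√11/914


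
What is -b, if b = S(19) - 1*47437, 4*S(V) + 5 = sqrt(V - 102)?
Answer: 189753/4 - I*sqrt(83)/4 ≈ 47438.0 - 2.2776*I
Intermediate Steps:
S(V) = -5/4 + sqrt(-102 + V)/4 (S(V) = -5/4 + sqrt(V - 102)/4 = -5/4 + sqrt(-102 + V)/4)
b = -189753/4 + I*sqrt(83)/4 (b = (-5/4 + sqrt(-102 + 19)/4) - 1*47437 = (-5/4 + sqrt(-83)/4) - 47437 = (-5/4 + (I*sqrt(83))/4) - 47437 = (-5/4 + I*sqrt(83)/4) - 47437 = -189753/4 + I*sqrt(83)/4 ≈ -47438.0 + 2.2776*I)
-b = -(-189753/4 + I*sqrt(83)/4) = 189753/4 - I*sqrt(83)/4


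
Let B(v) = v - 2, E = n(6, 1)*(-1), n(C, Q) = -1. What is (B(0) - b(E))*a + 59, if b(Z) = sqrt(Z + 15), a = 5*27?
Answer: -751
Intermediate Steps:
E = 1 (E = -1*(-1) = 1)
a = 135
B(v) = -2 + v
b(Z) = sqrt(15 + Z)
(B(0) - b(E))*a + 59 = ((-2 + 0) - sqrt(15 + 1))*135 + 59 = (-2 - sqrt(16))*135 + 59 = (-2 - 1*4)*135 + 59 = (-2 - 4)*135 + 59 = -6*135 + 59 = -810 + 59 = -751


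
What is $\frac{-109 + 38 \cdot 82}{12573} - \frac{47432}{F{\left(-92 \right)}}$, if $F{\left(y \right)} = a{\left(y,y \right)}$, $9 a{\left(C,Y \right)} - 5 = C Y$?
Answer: $- \frac{593532949}{11831193} \approx -50.167$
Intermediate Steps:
$a{\left(C,Y \right)} = \frac{5}{9} + \frac{C Y}{9}$
$F{\left(y \right)} = \frac{5}{9} + \frac{y^{2}}{9}$ ($F{\left(y \right)} = \frac{5}{9} + \frac{y y}{9} = \frac{5}{9} + \frac{y^{2}}{9}$)
$\frac{-109 + 38 \cdot 82}{12573} - \frac{47432}{F{\left(-92 \right)}} = \frac{-109 + 38 \cdot 82}{12573} - \frac{47432}{\frac{5}{9} + \frac{\left(-92\right)^{2}}{9}} = \left(-109 + 3116\right) \frac{1}{12573} - \frac{47432}{\frac{5}{9} + \frac{1}{9} \cdot 8464} = 3007 \cdot \frac{1}{12573} - \frac{47432}{\frac{5}{9} + \frac{8464}{9}} = \frac{3007}{12573} - \frac{47432}{941} = - \frac{593532949}{11831193}$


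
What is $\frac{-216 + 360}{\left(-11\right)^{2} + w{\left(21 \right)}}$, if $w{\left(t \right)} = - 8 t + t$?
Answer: $- \frac{72}{13} \approx -5.5385$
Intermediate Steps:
$w{\left(t \right)} = - 7 t$
$\frac{-216 + 360}{\left(-11\right)^{2} + w{\left(21 \right)}} = \frac{-216 + 360}{\left(-11\right)^{2} - 147} = \frac{144}{121 - 147} = \frac{144}{-26} = 144 \left(- \frac{1}{26}\right) = - \frac{72}{13}$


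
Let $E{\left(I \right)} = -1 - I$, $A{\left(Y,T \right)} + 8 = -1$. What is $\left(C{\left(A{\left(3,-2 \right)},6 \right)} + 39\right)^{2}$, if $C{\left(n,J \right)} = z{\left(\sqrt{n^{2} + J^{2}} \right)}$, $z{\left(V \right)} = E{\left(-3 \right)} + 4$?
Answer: $2025$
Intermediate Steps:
$A{\left(Y,T \right)} = -9$ ($A{\left(Y,T \right)} = -8 - 1 = -9$)
$z{\left(V \right)} = 6$ ($z{\left(V \right)} = \left(-1 - -3\right) + 4 = \left(-1 + 3\right) + 4 = 2 + 4 = 6$)
$C{\left(n,J \right)} = 6$
$\left(C{\left(A{\left(3,-2 \right)},6 \right)} + 39\right)^{2} = \left(6 + 39\right)^{2} = 45^{2} = 2025$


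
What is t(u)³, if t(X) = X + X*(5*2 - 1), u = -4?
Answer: -64000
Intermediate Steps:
t(X) = 10*X (t(X) = X + X*(10 - 1) = X + X*9 = X + 9*X = 10*X)
t(u)³ = (10*(-4))³ = (-40)³ = -64000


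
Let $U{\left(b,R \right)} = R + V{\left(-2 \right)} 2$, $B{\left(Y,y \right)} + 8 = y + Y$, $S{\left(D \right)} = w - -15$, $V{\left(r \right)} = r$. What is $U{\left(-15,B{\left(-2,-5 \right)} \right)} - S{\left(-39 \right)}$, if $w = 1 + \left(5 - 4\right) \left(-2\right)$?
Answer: $-33$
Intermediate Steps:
$w = -1$ ($w = 1 + 1 \left(-2\right) = 1 - 2 = -1$)
$S{\left(D \right)} = 14$ ($S{\left(D \right)} = -1 - -15 = -1 + 15 = 14$)
$B{\left(Y,y \right)} = -8 + Y + y$ ($B{\left(Y,y \right)} = -8 + \left(y + Y\right) = -8 + \left(Y + y\right) = -8 + Y + y$)
$U{\left(b,R \right)} = -4 + R$ ($U{\left(b,R \right)} = R - 4 = -4 + R$)
$U{\left(-15,B{\left(-2,-5 \right)} \right)} - S{\left(-39 \right)} = \left(-4 - 15\right) - 14 = -19 - 14 = -33$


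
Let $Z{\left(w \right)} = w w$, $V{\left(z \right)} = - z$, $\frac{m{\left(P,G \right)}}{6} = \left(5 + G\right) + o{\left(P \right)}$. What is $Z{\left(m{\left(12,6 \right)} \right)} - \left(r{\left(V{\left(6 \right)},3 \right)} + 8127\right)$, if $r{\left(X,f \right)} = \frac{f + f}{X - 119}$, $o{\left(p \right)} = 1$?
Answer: $- \frac{367869}{125} \approx -2943.0$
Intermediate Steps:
$m{\left(P,G \right)} = 36 + 6 G$ ($m{\left(P,G \right)} = 6 \left(\left(5 + G\right) + 1\right) = 6 \left(6 + G\right) = 36 + 6 G$)
$Z{\left(w \right)} = w^{2}$
$r{\left(X,f \right)} = \frac{2 f}{-119 + X}$
$Z{\left(m{\left(12,6 \right)} \right)} - \left(r{\left(V{\left(6 \right)},3 \right)} + 8127\right) = \left(36 + 6 \cdot 6\right)^{2} - \left(2 \cdot 3 \frac{1}{-119 - 6} + 8127\right) = \left(36 + 36\right)^{2} - \left(2 \cdot 3 \frac{1}{-119 - 6} + 8127\right) = 72^{2} - \left(2 \cdot 3 \frac{1}{-125} + 8127\right) = 5184 - \left(2 \cdot 3 \left(- \frac{1}{125}\right) + 8127\right) = 5184 - \left(- \frac{6}{125} + 8127\right) = 5184 - \frac{1015869}{125} = - \frac{367869}{125}$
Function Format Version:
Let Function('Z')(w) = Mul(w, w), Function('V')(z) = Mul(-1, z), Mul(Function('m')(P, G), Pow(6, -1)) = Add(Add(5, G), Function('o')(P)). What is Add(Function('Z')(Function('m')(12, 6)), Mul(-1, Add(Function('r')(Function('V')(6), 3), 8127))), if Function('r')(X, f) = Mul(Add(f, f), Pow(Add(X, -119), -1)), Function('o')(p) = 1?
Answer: Rational(-367869, 125) ≈ -2943.0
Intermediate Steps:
Function('m')(P, G) = Add(36, Mul(6, G)) (Function('m')(P, G) = Mul(6, Add(Add(5, G), 1)) = Mul(6, Add(6, G)) = Add(36, Mul(6, G)))
Function('Z')(w) = Pow(w, 2)
Function('r')(X, f) = Mul(2, f, Pow(Add(-119, X), -1)) (Function('r')(X, f) = Mul(Mul(2, f), Pow(Add(-119, X), -1)) = Mul(2, f, Pow(Add(-119, X), -1)))
Add(Function('Z')(Function('m')(12, 6)), Mul(-1, Add(Function('r')(Function('V')(6), 3), 8127))) = Add(Pow(Add(36, Mul(6, 6)), 2), Mul(-1, Add(Mul(2, 3, Pow(Add(-119, Mul(-1, 6)), -1)), 8127))) = Add(Pow(Add(36, 36), 2), Mul(-1, Add(Mul(2, 3, Pow(Add(-119, -6), -1)), 8127))) = Add(Pow(72, 2), Mul(-1, Add(Mul(2, 3, Pow(-125, -1)), 8127))) = Add(5184, Mul(-1, Add(Mul(2, 3, Rational(-1, 125)), 8127))) = Add(5184, Mul(-1, Add(Rational(-6, 125), 8127))) = Add(5184, Mul(-1, Rational(1015869, 125))) = Add(5184, Rational(-1015869, 125)) = Rational(-367869, 125)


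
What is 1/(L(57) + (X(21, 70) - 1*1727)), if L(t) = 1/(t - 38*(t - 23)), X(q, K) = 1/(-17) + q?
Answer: -20995/35818722 ≈ -0.00058615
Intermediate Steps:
X(q, K) = -1/17 + q
L(t) = 1/(874 - 37*t) (L(t) = 1/(t - 38*(-23 + t)) = 1/(t + (874 - 38*t)) = 1/(874 - 37*t))
1/(L(57) + (X(21, 70) - 1*1727)) = 1/(-1/(-874 + 37*57) + ((-1/17 + 21) - 1*1727)) = 1/(-1/(-874 + 2109) + (356/17 - 1727)) = 1/(-1/1235 - 29003/17) = 1/(-35818722/20995) = -20995/35818722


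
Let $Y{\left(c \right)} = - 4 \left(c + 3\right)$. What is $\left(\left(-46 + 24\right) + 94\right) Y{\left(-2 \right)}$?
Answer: $-288$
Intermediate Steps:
$Y{\left(c \right)} = -12 - 4 c$ ($Y{\left(c \right)} = - 4 \left(3 + c\right) = -12 - 4 c$)
$\left(\left(-46 + 24\right) + 94\right) Y{\left(-2 \right)} = \left(\left(-46 + 24\right) + 94\right) \left(-12 - -8\right) = \left(-22 + 94\right) \left(-12 + 8\right) = 72 \left(-4\right) = -288$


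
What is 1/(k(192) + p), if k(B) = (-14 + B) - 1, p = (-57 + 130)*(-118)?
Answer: -1/8437 ≈ -0.00011853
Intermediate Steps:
p = -8614 (p = 73*(-118) = -8614)
k(B) = -15 + B
1/(k(192) + p) = 1/((-15 + 192) - 8614) = 1/(177 - 8614) = 1/(-8437) = -1/8437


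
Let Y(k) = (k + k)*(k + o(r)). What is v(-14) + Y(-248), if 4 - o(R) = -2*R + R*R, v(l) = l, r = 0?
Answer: 121010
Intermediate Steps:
o(R) = 4 - R² + 2*R (o(R) = 4 - (-2*R + R*R) = 4 - (-2*R + R²) = 4 - (R² - 2*R) = 4 + (-R² + 2*R) = 4 - R² + 2*R)
Y(k) = 2*k*(4 + k) (Y(k) = (k + k)*(k + (4 - 1*0² + 2*0)) = (2*k)*(k + (4 - 1*0 + 0)) = (2*k)*(k + (4 + 0 + 0)) = (2*k)*(k + 4) = (2*k)*(4 + k) = 2*k*(4 + k))
v(-14) + Y(-248) = -14 + 2*(-248)*(4 - 248) = -14 + 2*(-248)*(-244) = -14 + 121024 = 121010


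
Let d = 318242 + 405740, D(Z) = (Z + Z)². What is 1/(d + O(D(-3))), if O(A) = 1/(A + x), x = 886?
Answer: 922/667511405 ≈ 1.3812e-6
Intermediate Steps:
D(Z) = 4*Z² (D(Z) = (2*Z)² = 4*Z²)
d = 723982
O(A) = 1/(886 + A) (O(A) = 1/(A + 886) = 1/(886 + A))
1/(d + O(D(-3))) = 1/(723982 + 1/(886 + 4*(-3)²)) = 1/(723982 + 1/(886 + 4*9)) = 1/(723982 + 1/(886 + 36)) = 1/(723982 + 1/922) = 1/(667511405/922) = 922/667511405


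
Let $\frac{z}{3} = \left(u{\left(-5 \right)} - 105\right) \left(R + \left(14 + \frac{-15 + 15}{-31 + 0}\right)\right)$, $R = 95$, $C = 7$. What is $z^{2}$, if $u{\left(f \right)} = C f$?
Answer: $2095808400$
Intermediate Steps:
$u{\left(f \right)} = 7 f$
$z = -45780$ ($z = 3 \left(7 \left(-5\right) - 105\right) \left(95 + \left(14 + \frac{-15 + 15}{-31 + 0}\right)\right) = 3 \left(-35 - 105\right) \left(95 + \left(14 + \frac{0}{-31}\right)\right) = 3 \left(- 140 \left(95 + \left(14 + 0 \left(- \frac{1}{31}\right)\right)\right)\right) = 3 \left(- 140 \left(95 + \left(14 + 0\right)\right)\right) = 3 \left(- 140 \left(95 + 14\right)\right) = 3 \left(\left(-140\right) 109\right) = 3 \left(-15260\right) = -45780$)
$z^{2} = \left(-45780\right)^{2} = 2095808400$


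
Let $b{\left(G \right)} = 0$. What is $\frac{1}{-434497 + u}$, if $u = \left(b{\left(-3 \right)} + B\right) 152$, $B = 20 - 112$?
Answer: $- \frac{1}{448481} \approx -2.2297 \cdot 10^{-6}$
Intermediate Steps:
$B = -92$
$u = -13984$ ($u = \left(0 - 92\right) 152 = \left(-92\right) 152 = -13984$)
$\frac{1}{-434497 + u} = \frac{1}{-434497 - 13984} = \frac{1}{-448481} = - \frac{1}{448481}$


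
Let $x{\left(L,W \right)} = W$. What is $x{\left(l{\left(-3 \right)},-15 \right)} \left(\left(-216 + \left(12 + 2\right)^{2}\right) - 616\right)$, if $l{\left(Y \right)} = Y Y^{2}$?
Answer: $9540$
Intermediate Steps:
$l{\left(Y \right)} = Y^{3}$
$x{\left(l{\left(-3 \right)},-15 \right)} \left(\left(-216 + \left(12 + 2\right)^{2}\right) - 616\right) = - 15 \left(\left(-216 + \left(12 + 2\right)^{2}\right) - 616\right) = - 15 \left(\left(-216 + 14^{2}\right) - 616\right) = - 15 \left(\left(-216 + 196\right) - 616\right) = - 15 \left(-20 - 616\right) = \left(-15\right) \left(-636\right) = 9540$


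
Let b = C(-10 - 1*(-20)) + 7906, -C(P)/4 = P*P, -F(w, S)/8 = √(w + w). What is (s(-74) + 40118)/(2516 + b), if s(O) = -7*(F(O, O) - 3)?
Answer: 40139/10022 + 56*I*√37/5011 ≈ 4.0051 + 0.067977*I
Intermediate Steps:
F(w, S) = -8*√2*√w (F(w, S) = -8*√(w + w) = -8*√2*√w)
s(O) = 21 + 56*√2*√O (s(O) = -7*(-8*√2*√O - 3) = -7*(-3 - 8*√2*√O) = 21 + 56*√2*√O)
C(P) = -4*P² (C(P) = -4*P*P = -4*P²)
b = 7506 (b = -4*(-10 - 1*(-20))² + 7906 = -4*(-10 + 20)² + 7906 = -4*10² + 7906 = -4*100 + 7906 = -400 + 7906 = 7506)
(s(-74) + 40118)/(2516 + b) = ((21 + 56*√2*√(-74)) + 40118)/(2516 + 7506) = ((21 + 56*√2*(I*√74)) + 40118)/10022 = ((21 + 112*I*√37) + 40118)*(1/10022) = (40139 + 112*I*√37)*(1/10022) = 40139/10022 + 56*I*√37/5011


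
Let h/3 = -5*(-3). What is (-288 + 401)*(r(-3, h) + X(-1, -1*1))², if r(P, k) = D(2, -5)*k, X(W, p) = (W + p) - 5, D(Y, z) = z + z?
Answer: 23599937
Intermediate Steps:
D(Y, z) = 2*z
X(W, p) = -5 + W + p
h = 45 (h = 3*(-5*(-3)) = 3*15 = 45)
r(P, k) = -10*k (r(P, k) = (2*(-5))*k = -10*k)
(-288 + 401)*(r(-3, h) + X(-1, -1*1))² = (-288 + 401)*(-10*45 + (-5 - 1 - 1*1))² = 113*(-450 + (-5 - 1 - 1))² = 113*(-450 - 7)² = 113*(-457)² = 113*208849 = 23599937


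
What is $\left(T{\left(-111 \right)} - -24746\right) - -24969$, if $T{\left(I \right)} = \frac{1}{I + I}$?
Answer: $\frac{11036729}{222} \approx 49715.0$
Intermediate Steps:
$T{\left(I \right)} = \frac{1}{2 I}$
$\left(T{\left(-111 \right)} - -24746\right) - -24969 = \left(\frac{1}{2 \left(-111\right)} - -24746\right) - -24969 = \left(\frac{1}{2} \left(- \frac{1}{111}\right) + 24746\right) + 24969 = \left(- \frac{1}{222} + 24746\right) + 24969 = \frac{5493611}{222} + 24969 = \frac{11036729}{222}$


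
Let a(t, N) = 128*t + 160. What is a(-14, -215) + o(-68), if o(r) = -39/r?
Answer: -110937/68 ≈ -1631.4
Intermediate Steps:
a(t, N) = 160 + 128*t
a(-14, -215) + o(-68) = (160 + 128*(-14)) - 39/(-68) = (160 - 1792) - 39*(-1/68) = -1632 + 39/68 = -110937/68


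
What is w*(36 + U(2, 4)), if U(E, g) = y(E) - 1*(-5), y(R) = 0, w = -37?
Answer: -1517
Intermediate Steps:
U(E, g) = 5 (U(E, g) = 0 - 1*(-5) = 0 + 5 = 5)
w*(36 + U(2, 4)) = -37*(36 + 5) = -37*41 = -1517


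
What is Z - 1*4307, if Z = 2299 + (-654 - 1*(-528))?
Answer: -2134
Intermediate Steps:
Z = 2173 (Z = 2299 + (-654 + 528) = 2299 - 126 = 2173)
Z - 1*4307 = 2173 - 1*4307 = 2173 - 4307 = -2134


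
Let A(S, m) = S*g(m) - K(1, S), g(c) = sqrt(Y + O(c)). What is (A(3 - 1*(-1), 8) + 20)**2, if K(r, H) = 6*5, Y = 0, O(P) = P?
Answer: 228 - 160*sqrt(2) ≈ 1.7258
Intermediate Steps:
g(c) = sqrt(c) (g(c) = sqrt(0 + c) = sqrt(c))
K(r, H) = 30
A(S, m) = -30 + S*sqrt(m) (A(S, m) = S*sqrt(m) - 1*30 = S*sqrt(m) - 30 = -30 + S*sqrt(m))
(A(3 - 1*(-1), 8) + 20)**2 = ((-30 + (3 - 1*(-1))*sqrt(8)) + 20)**2 = ((-30 + (3 + 1)*(2*sqrt(2))) + 20)**2 = ((-30 + 4*(2*sqrt(2))) + 20)**2 = ((-30 + 8*sqrt(2)) + 20)**2 = (-10 + 8*sqrt(2))**2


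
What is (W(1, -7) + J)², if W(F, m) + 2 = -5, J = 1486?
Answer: 2187441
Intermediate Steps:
W(F, m) = -7 (W(F, m) = -2 - 5 = -7)
(W(1, -7) + J)² = (-7 + 1486)² = 1479² = 2187441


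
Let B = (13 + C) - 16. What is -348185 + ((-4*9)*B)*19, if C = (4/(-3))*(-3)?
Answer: -348869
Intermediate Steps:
C = 4 (C = (4*(-⅓))*(-3) = -4/3*(-3) = 4)
B = 1 (B = (13 + 4) - 16 = 17 - 16 = 1)
-348185 + ((-4*9)*B)*19 = -348185 + (-4*9*1)*19 = -348185 - 36*1*19 = -348185 - 36*19 = -348185 - 684 = -348869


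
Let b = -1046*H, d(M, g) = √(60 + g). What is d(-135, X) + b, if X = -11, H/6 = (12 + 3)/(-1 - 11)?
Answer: 7852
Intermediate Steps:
H = -15/2 (H = 6*((12 + 3)/(-1 - 11)) = 6*(15/(-12)) = 6*(15*(-1/12)) = 6*(-5/4) = -15/2 ≈ -7.5000)
b = 7845 (b = -1046*(-15/2) = 7845)
d(-135, X) + b = √(60 - 11) + 7845 = √49 + 7845 = 7 + 7845 = 7852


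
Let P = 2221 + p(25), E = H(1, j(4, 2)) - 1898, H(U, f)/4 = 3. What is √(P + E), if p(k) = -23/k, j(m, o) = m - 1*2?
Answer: 12*√58/5 ≈ 18.278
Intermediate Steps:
j(m, o) = -2 + m (j(m, o) = m - 2 = -2 + m)
H(U, f) = 12 (H(U, f) = 4*3 = 12)
E = -1886 (E = 12 - 1898 = -1886)
P = 55502/25 (P = 2221 - 23/25 = 55502/25 ≈ 2220.1)
√(P + E) = √(55502/25 - 1886) = √(8352/25) = 12*√58/5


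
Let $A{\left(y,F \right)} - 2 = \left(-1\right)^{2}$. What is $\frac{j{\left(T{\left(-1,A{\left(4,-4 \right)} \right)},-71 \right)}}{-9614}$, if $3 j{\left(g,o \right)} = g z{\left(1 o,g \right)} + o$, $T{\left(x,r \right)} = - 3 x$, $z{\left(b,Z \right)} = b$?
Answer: $\frac{142}{14421} \approx 0.0098467$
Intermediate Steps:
$A{\left(y,F \right)} = 3$ ($A{\left(y,F \right)} = 2 + \left(-1\right)^{2} = 2 + 1 = 3$)
$j{\left(g,o \right)} = \frac{o}{3} + \frac{g o}{3}$ ($j{\left(g,o \right)} = \frac{g 1 o + o}{3} = \frac{g o + o}{3} = \frac{o + g o}{3} = \frac{o}{3} + \frac{g o}{3}$)
$\frac{j{\left(T{\left(-1,A{\left(4,-4 \right)} \right)},-71 \right)}}{-9614} = \frac{\frac{1}{3} \left(-71\right) \left(1 - -3\right)}{-9614} = \frac{1}{3} \left(-71\right) \left(1 + 3\right) \left(- \frac{1}{9614}\right) = \frac{1}{3} \left(-71\right) 4 \left(- \frac{1}{9614}\right) = \left(- \frac{284}{3}\right) \left(- \frac{1}{9614}\right) = \frac{142}{14421}$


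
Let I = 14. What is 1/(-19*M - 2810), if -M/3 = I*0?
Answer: -1/2810 ≈ -0.00035587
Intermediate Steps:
M = 0 (M = -42*0 = -3*0 = 0)
1/(-19*M - 2810) = 1/(-19*0 - 2810) = 1/(0 - 2810) = 1/(-2810) = -1/2810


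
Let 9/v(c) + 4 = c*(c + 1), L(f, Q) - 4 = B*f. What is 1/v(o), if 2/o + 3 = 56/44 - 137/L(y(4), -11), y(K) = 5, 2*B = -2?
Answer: -2205839/4981824 ≈ -0.44278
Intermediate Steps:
B = -1 (B = (1/2)*(-2) = -1)
L(f, Q) = 4 - f
o = 11/744 (o = 2/(-3 + (56/44 - 137/(4 - 1*5))) = 2/(-3 + (56*(1/44) - 137/(4 - 5))) = 2/(-3 + (14/11 - 137/(-1))) = 2/(-3 + (14/11 - 137*(-1))) = 2/(-3 + (14/11 + 137)) = 2/(-3 + 1521/11) = 2/(1488/11) = 2*(11/1488) = 11/744 ≈ 0.014785)
v(c) = 9/(-4 + c*(1 + c)) (v(c) = 9/(-4 + c*(c + 1)) = 9/(-4 + c*(1 + c)))
1/v(o) = 1/(9/(-4 + 11/744 + (11/744)**2)) = 1/(9/(-4 + 11/744 + 121/553536)) = 1/(9/(-2205839/553536)) = 1/(9*(-553536/2205839)) = 1/(-4981824/2205839) = -2205839/4981824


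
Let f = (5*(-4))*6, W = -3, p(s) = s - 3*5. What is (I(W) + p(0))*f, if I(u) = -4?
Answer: 2280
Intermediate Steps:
p(s) = -15 + s (p(s) = s - 15 = -15 + s)
f = -120 (f = -20*6 = -120)
(I(W) + p(0))*f = (-4 + (-15 + 0))*(-120) = (-4 - 15)*(-120) = -19*(-120) = 2280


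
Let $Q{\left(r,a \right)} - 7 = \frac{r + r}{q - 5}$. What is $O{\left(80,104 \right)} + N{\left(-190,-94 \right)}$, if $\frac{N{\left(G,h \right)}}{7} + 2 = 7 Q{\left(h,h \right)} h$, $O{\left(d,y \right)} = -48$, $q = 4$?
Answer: $-898232$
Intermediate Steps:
$Q{\left(r,a \right)} = 7 - 2 r$ ($Q{\left(r,a \right)} = 7 + \frac{r + r}{4 - 5} = 7 + \frac{2 r}{-1} = 7 + 2 r \left(-1\right) = 7 - 2 r$)
$N{\left(G,h \right)} = -14 + 7 h \left(49 - 14 h\right)$ ($N{\left(G,h \right)} = -14 + 7 \cdot 7 \left(7 - 2 h\right) h = -14 + 7 \left(49 - 14 h\right) h = -14 + 7 h \left(49 - 14 h\right)$)
$O{\left(80,104 \right)} + N{\left(-190,-94 \right)} = -48 - \left(32256 + 865928\right) = -48 - 898184 = -898232$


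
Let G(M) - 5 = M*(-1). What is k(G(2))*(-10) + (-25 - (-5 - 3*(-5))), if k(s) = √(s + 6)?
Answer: -65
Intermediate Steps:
G(M) = 5 - M (G(M) = 5 + M*(-1) = 5 - M)
k(s) = √(6 + s)
k(G(2))*(-10) + (-25 - (-5 - 3*(-5))) = √(6 + (5 - 1*2))*(-10) + (-25 - (-5 - 3*(-5))) = √(6 + (5 - 2))*(-10) + (-25 - (-5 + 15)) = √(6 + 3)*(-10) + (-25 - 1*10) = √9*(-10) + (-25 - 10) = 3*(-10) - 35 = -30 - 35 = -65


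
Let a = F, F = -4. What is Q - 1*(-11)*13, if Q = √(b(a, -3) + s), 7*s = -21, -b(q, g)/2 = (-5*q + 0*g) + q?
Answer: 143 + I*√35 ≈ 143.0 + 5.9161*I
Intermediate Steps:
a = -4
b(q, g) = 8*q (b(q, g) = -2*((-5*q + 0*g) + q) = -2*((-5*q + 0) + q) = -2*(-5*q + q) = -(-8)*q = 8*q)
s = -3 (s = (⅐)*(-21) = -3)
Q = I*√35 (Q = √(8*(-4) - 3) = √(-32 - 3) = √(-35) = I*√35 ≈ 5.9161*I)
Q - 1*(-11)*13 = I*√35 - 1*(-11)*13 = I*√35 + 11*13 = I*√35 + 143 = 143 + I*√35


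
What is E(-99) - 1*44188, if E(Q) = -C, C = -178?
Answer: -44010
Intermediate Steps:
E(Q) = 178 (E(Q) = -1*(-178) = 178)
E(-99) - 1*44188 = 178 - 1*44188 = 178 - 44188 = -44010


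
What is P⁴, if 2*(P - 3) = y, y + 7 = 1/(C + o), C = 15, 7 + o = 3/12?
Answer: 707281/18974736 ≈ 0.037275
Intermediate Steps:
o = -27/4 (o = -7 + 3/12 = -7 + 3*(1/12) = -7 + ¼ = -27/4 ≈ -6.7500)
y = -227/33 (y = -7 + 1/(15 - 27/4) = -7 + 1/(33/4) = -7 + 4/33 = -227/33 ≈ -6.8788)
P = -29/66 (P = 3 + (½)*(-227/33) = 3 - 227/66 = -29/66 ≈ -0.43939)
P⁴ = (-29/66)⁴ = 707281/18974736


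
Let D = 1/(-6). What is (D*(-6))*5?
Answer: 5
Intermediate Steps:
D = -⅙ ≈ -0.16667
(D*(-6))*5 = -⅙*(-6)*5 = 1*5 = 5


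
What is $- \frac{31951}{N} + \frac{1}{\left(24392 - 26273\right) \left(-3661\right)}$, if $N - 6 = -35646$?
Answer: $\frac{2222479969}{2479082760} \approx 0.89649$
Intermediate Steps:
$N = -35640$ ($N = 6 - 35646 = -35640$)
$- \frac{31951}{N} + \frac{1}{\left(24392 - 26273\right) \left(-3661\right)} = - \frac{31951}{-35640} + \frac{1}{\left(24392 - 26273\right) \left(-3661\right)} = \left(-31951\right) \left(- \frac{1}{35640}\right) + \frac{1}{-1881} \left(- \frac{1}{3661}\right) = \frac{31951}{35640} - - \frac{1}{6886341} = \frac{31951}{35640} + \frac{1}{6886341} = \frac{2222479969}{2479082760}$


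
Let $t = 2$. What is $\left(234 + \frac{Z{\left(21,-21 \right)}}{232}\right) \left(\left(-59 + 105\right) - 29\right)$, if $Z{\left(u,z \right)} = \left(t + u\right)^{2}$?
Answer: $\frac{931889}{232} \approx 4016.8$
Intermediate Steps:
$Z{\left(u,z \right)} = \left(2 + u\right)^{2}$
$\left(234 + \frac{Z{\left(21,-21 \right)}}{232}\right) \left(\left(-59 + 105\right) - 29\right) = \left(234 + \frac{\left(2 + 21\right)^{2}}{232}\right) \left(\left(-59 + 105\right) - 29\right) = \left(234 + 23^{2} \cdot \frac{1}{232}\right) \left(46 - 29\right) = \left(234 + 529 \cdot \frac{1}{232}\right) 17 = \left(234 + \frac{529}{232}\right) 17 = \frac{54817}{232} \cdot 17 = \frac{931889}{232}$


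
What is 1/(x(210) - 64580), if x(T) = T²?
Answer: -1/20480 ≈ -4.8828e-5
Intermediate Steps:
1/(x(210) - 64580) = 1/(210² - 64580) = 1/(44100 - 64580) = 1/(-20480) = -1/20480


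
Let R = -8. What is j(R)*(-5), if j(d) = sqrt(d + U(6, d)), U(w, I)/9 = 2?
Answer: -5*sqrt(10) ≈ -15.811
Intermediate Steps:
U(w, I) = 18 (U(w, I) = 9*2 = 18)
j(d) = sqrt(18 + d) (j(d) = sqrt(d + 18) = sqrt(18 + d))
j(R)*(-5) = sqrt(18 - 8)*(-5) = sqrt(10)*(-5) = -5*sqrt(10)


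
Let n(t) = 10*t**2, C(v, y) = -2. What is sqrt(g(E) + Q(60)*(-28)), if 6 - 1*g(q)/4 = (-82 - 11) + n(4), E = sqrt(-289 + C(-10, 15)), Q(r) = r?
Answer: 2*I*sqrt(481) ≈ 43.863*I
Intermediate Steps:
E = I*sqrt(291) (E = sqrt(-289 - 2) = sqrt(-291) = I*sqrt(291) ≈ 17.059*I)
g(q) = -244 (g(q) = 24 - 4*((-82 - 11) + 10*4**2) = 24 - 4*(-93 + 10*16) = 24 - 4*(-93 + 160) = 24 - 4*67 = 24 - 268 = -244)
sqrt(g(E) + Q(60)*(-28)) = sqrt(-244 + 60*(-28)) = sqrt(-244 - 1680) = sqrt(-1924) = 2*I*sqrt(481)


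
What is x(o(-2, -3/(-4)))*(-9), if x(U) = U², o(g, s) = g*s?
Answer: -81/4 ≈ -20.250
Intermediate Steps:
x(o(-2, -3/(-4)))*(-9) = (-(-6)/(-4))²*(-9) = (-(-6)*(-1)/4)²*(-9) = (-2*¾)²*(-9) = (-3/2)²*(-9) = (9/4)*(-9) = -81/4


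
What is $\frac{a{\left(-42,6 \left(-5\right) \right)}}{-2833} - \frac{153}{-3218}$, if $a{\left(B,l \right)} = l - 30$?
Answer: $\frac{626529}{9116594} \approx 0.068724$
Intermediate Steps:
$a{\left(B,l \right)} = -30 + l$
$\frac{a{\left(-42,6 \left(-5\right) \right)}}{-2833} - \frac{153}{-3218} = \frac{-30 + 6 \left(-5\right)}{-2833} - \frac{153}{-3218} = \left(-30 - 30\right) \left(- \frac{1}{2833}\right) - - \frac{153}{3218} = \left(-60\right) \left(- \frac{1}{2833}\right) + \frac{153}{3218} = \frac{60}{2833} + \frac{153}{3218} = \frac{626529}{9116594}$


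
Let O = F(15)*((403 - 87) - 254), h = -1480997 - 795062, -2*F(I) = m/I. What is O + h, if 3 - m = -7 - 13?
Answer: -34141598/15 ≈ -2.2761e+6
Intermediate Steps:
m = 23 (m = 3 - (-7 - 13) = 3 - 1*(-20) = 3 + 20 = 23)
F(I) = -23/(2*I)
h = -2276059
O = -713/15 (O = (-23/2/15)*((403 - 87) - 254) = (-23/2*1/15)*(316 - 254) = -23/30*62 = -713/15 ≈ -47.533)
O + h = -713/15 - 2276059 = -34141598/15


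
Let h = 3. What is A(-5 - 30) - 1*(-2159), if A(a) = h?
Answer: 2162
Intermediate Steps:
A(a) = 3
A(-5 - 30) - 1*(-2159) = 3 - 1*(-2159) = 3 + 2159 = 2162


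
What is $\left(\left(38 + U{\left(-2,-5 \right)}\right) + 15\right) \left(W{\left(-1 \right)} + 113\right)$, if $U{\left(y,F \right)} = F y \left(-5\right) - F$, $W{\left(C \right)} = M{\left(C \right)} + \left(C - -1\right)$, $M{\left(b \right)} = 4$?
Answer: $936$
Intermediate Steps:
$W{\left(C \right)} = 5 + C$ ($W{\left(C \right)} = 4 + \left(C - -1\right) = 4 + \left(C + 1\right) = 4 + \left(1 + C\right) = 5 + C$)
$U{\left(y,F \right)} = - F - 5 F y$ ($U{\left(y,F \right)} = - 5 F y - F = - F - 5 F y$)
$\left(\left(38 + U{\left(-2,-5 \right)}\right) + 15\right) \left(W{\left(-1 \right)} + 113\right) = \left(\left(38 - - 5 \left(1 + 5 \left(-2\right)\right)\right) + 15\right) \left(\left(5 - 1\right) + 113\right) = \left(\left(38 - - 5 \left(1 - 10\right)\right) + 15\right) \left(4 + 113\right) = \left(\left(38 - \left(-5\right) \left(-9\right)\right) + 15\right) 117 = \left(\left(38 - 45\right) + 15\right) 117 = \left(-7 + 15\right) 117 = 8 \cdot 117 = 936$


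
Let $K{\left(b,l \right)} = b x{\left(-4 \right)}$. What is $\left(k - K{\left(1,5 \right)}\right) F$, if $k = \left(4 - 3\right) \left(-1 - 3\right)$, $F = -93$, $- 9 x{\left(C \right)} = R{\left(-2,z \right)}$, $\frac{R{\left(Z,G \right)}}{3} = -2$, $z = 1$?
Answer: $434$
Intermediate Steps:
$R{\left(Z,G \right)} = -6$ ($R{\left(Z,G \right)} = 3 \left(-2\right) = -6$)
$x{\left(C \right)} = \frac{2}{3}$ ($x{\left(C \right)} = \left(- \frac{1}{9}\right) \left(-6\right) = \frac{2}{3}$)
$K{\left(b,l \right)} = \frac{2 b}{3}$ ($K{\left(b,l \right)} = b \frac{2}{3} = \frac{2 b}{3}$)
$k = -4$ ($k = 1 \left(-4\right) = -4$)
$\left(k - K{\left(1,5 \right)}\right) F = \left(-4 - \frac{2}{3} \cdot 1\right) \left(-93\right) = \left(-4 - \frac{2}{3}\right) \left(-93\right) = \left(- \frac{14}{3}\right) \left(-93\right) = 434$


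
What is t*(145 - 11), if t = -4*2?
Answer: -1072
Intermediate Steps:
t = -8
t*(145 - 11) = -8*(145 - 11) = -8*134 = -1072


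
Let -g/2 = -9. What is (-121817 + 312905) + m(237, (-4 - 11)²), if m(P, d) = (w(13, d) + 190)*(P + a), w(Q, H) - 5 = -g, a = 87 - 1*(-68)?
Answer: 260472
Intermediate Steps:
g = 18 (g = -2*(-9) = 18)
a = 155 (a = 87 + 68 = 155)
w(Q, H) = -13 (w(Q, H) = 5 - 1*18 = 5 - 18 = -13)
m(P, d) = 27435 + 177*P (m(P, d) = (-13 + 190)*(P + 155) = 177*(155 + P) = 27435 + 177*P)
(-121817 + 312905) + m(237, (-4 - 11)²) = (-121817 + 312905) + (27435 + 177*237) = 191088 + (27435 + 41949) = 191088 + 69384 = 260472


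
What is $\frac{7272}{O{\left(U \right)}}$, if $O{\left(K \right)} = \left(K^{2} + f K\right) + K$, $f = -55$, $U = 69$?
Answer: $\frac{808}{115} \approx 7.0261$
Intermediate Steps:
$O{\left(K \right)} = K^{2} - 54 K$ ($O{\left(K \right)} = \left(K^{2} - 55 K\right) + K = K^{2} - 54 K$)
$\frac{7272}{O{\left(U \right)}} = \frac{7272}{69 \left(-54 + 69\right)} = \frac{7272}{69 \cdot 15} = \frac{7272}{1035} = 7272 \cdot \frac{1}{1035} = \frac{808}{115}$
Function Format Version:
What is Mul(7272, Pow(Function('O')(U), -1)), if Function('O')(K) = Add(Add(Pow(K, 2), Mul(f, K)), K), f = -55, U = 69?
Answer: Rational(808, 115) ≈ 7.0261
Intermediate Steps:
Function('O')(K) = Add(Pow(K, 2), Mul(-54, K)) (Function('O')(K) = Add(Add(Pow(K, 2), Mul(-55, K)), K) = Add(Pow(K, 2), Mul(-54, K)))
Mul(7272, Pow(Function('O')(U), -1)) = Mul(7272, Pow(Mul(69, Add(-54, 69)), -1)) = Mul(7272, Pow(Mul(69, 15), -1)) = Mul(7272, Pow(1035, -1)) = Mul(7272, Rational(1, 1035)) = Rational(808, 115)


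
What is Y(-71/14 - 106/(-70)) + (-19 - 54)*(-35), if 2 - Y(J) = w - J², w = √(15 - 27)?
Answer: 12591301/4900 - 2*I*√3 ≈ 2569.7 - 3.4641*I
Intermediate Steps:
w = 2*I*√3 (w = √(-12) = 2*I*√3 ≈ 3.4641*I)
Y(J) = 2 + J² - 2*I*√3 (Y(J) = 2 - (2*I*√3 - J²) = 2 - (-J² + 2*I*√3) = 2 + (J² - 2*I*√3) = 2 + J² - 2*I*√3)
Y(-71/14 - 106/(-70)) + (-19 - 54)*(-35) = (2 + (-71/14 - 106/(-70))² - 2*I*√3) + (-19 - 54)*(-35) = (2 + (-71*1/14 - 106*(-1/70))² - 2*I*√3) - 73*(-35) = (2 + (-71/14 + 53/35)² - 2*I*√3) + 2555 = (2 + (-249/70)² - 2*I*√3) + 2555 = (2 + 62001/4900 - 2*I*√3) + 2555 = (71801/4900 - 2*I*√3) + 2555 = 12591301/4900 - 2*I*√3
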